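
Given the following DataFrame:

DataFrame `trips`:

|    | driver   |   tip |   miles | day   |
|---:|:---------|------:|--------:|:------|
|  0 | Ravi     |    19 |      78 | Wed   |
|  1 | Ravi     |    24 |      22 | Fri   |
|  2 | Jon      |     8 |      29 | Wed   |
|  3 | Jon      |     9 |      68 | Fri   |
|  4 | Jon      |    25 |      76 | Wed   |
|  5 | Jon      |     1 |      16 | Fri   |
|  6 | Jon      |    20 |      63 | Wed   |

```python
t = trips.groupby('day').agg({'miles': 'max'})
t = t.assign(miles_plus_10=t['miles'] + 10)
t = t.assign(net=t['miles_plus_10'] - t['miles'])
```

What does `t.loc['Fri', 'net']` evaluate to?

group by day, max of miles:
     miles
day       
Fri     68
Wed     78
add column miles_plus_10 = t['miles'] + 10:
     miles  miles_plus_10
day                      
Fri     68             78
Wed     78             88
add column net = t['miles_plus_10'] - t['miles']:
     miles  miles_plus_10  net
day                           
Fri     68             78   10
Wed     78             88   10

10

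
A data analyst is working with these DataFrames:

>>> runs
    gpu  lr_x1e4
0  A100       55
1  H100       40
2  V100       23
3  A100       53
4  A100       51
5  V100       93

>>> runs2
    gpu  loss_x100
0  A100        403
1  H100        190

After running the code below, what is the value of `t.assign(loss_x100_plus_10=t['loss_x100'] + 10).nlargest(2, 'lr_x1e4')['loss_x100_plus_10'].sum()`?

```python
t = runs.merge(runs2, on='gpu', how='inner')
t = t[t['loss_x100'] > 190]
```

merge on 'gpu' (how='inner') → 4 rows:
    gpu  lr_x1e4  loss_x100
0  A100       55        403
1  H100       40        190
2  A100       53        403
3  A100       51        403
filter rows where loss_x100 > 190:
    gpu  lr_x1e4  loss_x100
0  A100       55        403
2  A100       53        403
3  A100       51        403
add column loss_x100_plus_10 = t['loss_x100'] + 10:
    gpu  lr_x1e4  loss_x100  loss_x100_plus_10
0  A100       55        403                413
2  A100       53        403                413
3  A100       51        403                413
take 2 rows with largest lr_x1e4:
    gpu  lr_x1e4  loss_x100  loss_x100_plus_10
0  A100       55        403                413
2  A100       53        403                413

826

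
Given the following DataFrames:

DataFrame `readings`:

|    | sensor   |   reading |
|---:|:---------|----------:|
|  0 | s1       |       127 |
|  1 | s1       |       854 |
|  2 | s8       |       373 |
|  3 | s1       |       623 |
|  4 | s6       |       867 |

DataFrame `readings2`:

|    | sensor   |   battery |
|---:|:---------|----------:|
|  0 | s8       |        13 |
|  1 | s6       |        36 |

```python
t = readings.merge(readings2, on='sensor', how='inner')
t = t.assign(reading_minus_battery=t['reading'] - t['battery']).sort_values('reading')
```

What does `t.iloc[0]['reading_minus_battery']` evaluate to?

360

merge on 'sensor' (how='inner') → 2 rows:
  sensor  reading  battery
0     s8      373       13
1     s6      867       36
add column reading_minus_battery = t['reading'] - t['battery']:
  sensor  reading  battery  reading_minus_battery
0     s8      373       13                    360
1     s6      867       36                    831
sort by reading:
  sensor  reading  battery  reading_minus_battery
0     s8      373       13                    360
1     s6      867       36                    831
Taking the value at position 0, column 'reading_minus_battery' gives 360.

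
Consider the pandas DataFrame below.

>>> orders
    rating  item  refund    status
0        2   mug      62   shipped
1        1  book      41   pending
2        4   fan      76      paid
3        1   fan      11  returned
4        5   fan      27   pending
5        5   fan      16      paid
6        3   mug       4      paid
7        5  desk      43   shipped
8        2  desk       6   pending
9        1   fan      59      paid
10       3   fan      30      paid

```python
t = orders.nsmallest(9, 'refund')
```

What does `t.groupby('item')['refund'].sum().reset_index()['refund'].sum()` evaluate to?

take 9 rows with smallest refund:
    rating  item  refund    status
6        3   mug       4      paid
8        2  desk       6   pending
3        1   fan      11  returned
5        5   fan      16      paid
4        5   fan      27   pending
10       3   fan      30      paid
1        1  book      41   pending
7        5  desk      43   shipped
9        1   fan      59      paid
group by item, sum of refund:
item
book     41
desk     49
fan     143
mug       4
Name: refund, dtype: int64
reset_index():
   item  refund
0  book      41
1  desk      49
2   fan     143
3   mug       4
Hence 237.

237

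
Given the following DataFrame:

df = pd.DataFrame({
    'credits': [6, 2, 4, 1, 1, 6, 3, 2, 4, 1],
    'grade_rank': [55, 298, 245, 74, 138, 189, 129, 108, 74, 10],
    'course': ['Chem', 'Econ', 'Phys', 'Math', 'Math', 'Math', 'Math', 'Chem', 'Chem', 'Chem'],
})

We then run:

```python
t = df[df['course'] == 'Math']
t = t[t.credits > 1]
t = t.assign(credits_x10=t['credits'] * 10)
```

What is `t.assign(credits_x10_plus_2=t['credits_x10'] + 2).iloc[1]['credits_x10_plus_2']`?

32

filter rows where course == 'Math':
   credits  grade_rank course
3        1          74   Math
4        1         138   Math
5        6         189   Math
6        3         129   Math
filter rows where credits > 1:
   credits  grade_rank course
5        6         189   Math
6        3         129   Math
add column credits_x10 = t['credits'] * 10:
   credits  grade_rank course  credits_x10
5        6         189   Math           60
6        3         129   Math           30
add column credits_x10_plus_2 = t['credits_x10'] + 2:
   credits  grade_rank course  credits_x10  credits_x10_plus_2
5        6         189   Math           60                  62
6        3         129   Math           30                  32
Reading off the value at position 1, column 'credits_x10_plus_2', we get 32.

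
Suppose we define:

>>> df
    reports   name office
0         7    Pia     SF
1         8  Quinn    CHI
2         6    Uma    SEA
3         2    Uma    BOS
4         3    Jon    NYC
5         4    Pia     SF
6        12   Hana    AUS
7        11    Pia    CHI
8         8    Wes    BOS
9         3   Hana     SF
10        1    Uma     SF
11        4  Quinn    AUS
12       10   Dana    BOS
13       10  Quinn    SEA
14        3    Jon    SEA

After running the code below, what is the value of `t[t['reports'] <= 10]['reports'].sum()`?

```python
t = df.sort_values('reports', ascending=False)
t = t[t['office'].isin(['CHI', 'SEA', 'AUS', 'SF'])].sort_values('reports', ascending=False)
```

46

sort by reports descending:
    reports   name office
6        12   Hana    AUS
7        11    Pia    CHI
12       10   Dana    BOS
13       10  Quinn    SEA
1         8  Quinn    CHI
8         8    Wes    BOS
0         7    Pia     SF
2         6    Uma    SEA
5         4    Pia     SF
11        4  Quinn    AUS
4         3    Jon    NYC
9         3   Hana     SF
14        3    Jon    SEA
3         2    Uma    BOS
10        1    Uma     SF
filter rows where office in ['CHI', 'SEA', 'AUS', 'SF']:
    reports   name office
6        12   Hana    AUS
7        11    Pia    CHI
13       10  Quinn    SEA
1         8  Quinn    CHI
0         7    Pia     SF
2         6    Uma    SEA
5         4    Pia     SF
11        4  Quinn    AUS
9         3   Hana     SF
14        3    Jon    SEA
10        1    Uma     SF
sort by reports descending:
    reports   name office
6        12   Hana    AUS
7        11    Pia    CHI
13       10  Quinn    SEA
1         8  Quinn    CHI
0         7    Pia     SF
2         6    Uma    SEA
5         4    Pia     SF
11        4  Quinn    AUS
9         3   Hana     SF
14        3    Jon    SEA
10        1    Uma     SF
filter rows where reports <= 10:
    reports   name office
13       10  Quinn    SEA
1         8  Quinn    CHI
0         7    Pia     SF
2         6    Uma    SEA
5         4    Pia     SF
11        4  Quinn    AUS
9         3   Hana     SF
14        3    Jon    SEA
10        1    Uma     SF
Reading off the sum of column 'reports', we get 46.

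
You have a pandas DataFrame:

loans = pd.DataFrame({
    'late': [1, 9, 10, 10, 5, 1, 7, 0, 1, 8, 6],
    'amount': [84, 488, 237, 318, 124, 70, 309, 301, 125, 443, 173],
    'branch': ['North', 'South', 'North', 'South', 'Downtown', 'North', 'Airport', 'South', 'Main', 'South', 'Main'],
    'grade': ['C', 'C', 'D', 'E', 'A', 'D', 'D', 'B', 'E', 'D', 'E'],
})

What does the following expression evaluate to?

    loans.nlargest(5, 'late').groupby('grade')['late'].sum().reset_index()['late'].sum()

44

take 5 rows with largest late:
   late  amount   branch grade
2    10     237    North     D
3    10     318    South     E
1     9     488    South     C
9     8     443    South     D
6     7     309  Airport     D
group by grade, sum of late:
grade
C     9
D    25
E    10
Name: late, dtype: int64
reset_index():
  grade  late
0     C     9
1     D    25
2     E    10
Reading off the sum of column 'late', we get 44.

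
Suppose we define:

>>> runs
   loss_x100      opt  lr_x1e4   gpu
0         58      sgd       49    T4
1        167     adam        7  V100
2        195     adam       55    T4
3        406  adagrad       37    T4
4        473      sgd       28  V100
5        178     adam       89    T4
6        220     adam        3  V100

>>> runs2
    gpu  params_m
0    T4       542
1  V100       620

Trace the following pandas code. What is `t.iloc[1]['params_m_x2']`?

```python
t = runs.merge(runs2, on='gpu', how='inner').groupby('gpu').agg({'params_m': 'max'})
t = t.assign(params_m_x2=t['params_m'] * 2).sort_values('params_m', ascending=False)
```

1084

merge on 'gpu' (how='inner') → 7 rows:
   loss_x100      opt  lr_x1e4   gpu  params_m
0         58      sgd       49    T4       542
1        167     adam        7  V100       620
2        195     adam       55    T4       542
3        406  adagrad       37    T4       542
4        473      sgd       28  V100       620
5        178     adam       89    T4       542
6        220     adam        3  V100       620
group by gpu, max of params_m:
      params_m
gpu           
T4         542
V100       620
add column params_m_x2 = t['params_m'] * 2:
      params_m  params_m_x2
gpu                        
T4         542         1084
V100       620         1240
sort by params_m descending:
      params_m  params_m_x2
gpu                        
V100       620         1240
T4         542         1084
Hence 1084.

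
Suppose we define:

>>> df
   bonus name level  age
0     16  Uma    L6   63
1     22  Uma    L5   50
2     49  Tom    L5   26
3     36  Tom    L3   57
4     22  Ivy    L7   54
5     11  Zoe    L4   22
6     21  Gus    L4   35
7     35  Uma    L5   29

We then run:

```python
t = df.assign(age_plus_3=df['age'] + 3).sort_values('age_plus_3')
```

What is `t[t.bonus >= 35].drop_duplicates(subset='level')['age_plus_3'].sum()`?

add column age_plus_3 = df['age'] + 3:
   bonus name level  age  age_plus_3
0     16  Uma    L6   63          66
1     22  Uma    L5   50          53
2     49  Tom    L5   26          29
3     36  Tom    L3   57          60
4     22  Ivy    L7   54          57
5     11  Zoe    L4   22          25
6     21  Gus    L4   35          38
7     35  Uma    L5   29          32
sort by age_plus_3:
   bonus name level  age  age_plus_3
5     11  Zoe    L4   22          25
2     49  Tom    L5   26          29
7     35  Uma    L5   29          32
6     21  Gus    L4   35          38
1     22  Uma    L5   50          53
4     22  Ivy    L7   54          57
3     36  Tom    L3   57          60
0     16  Uma    L6   63          66
filter rows where bonus >= 35:
   bonus name level  age  age_plus_3
2     49  Tom    L5   26          29
7     35  Uma    L5   29          32
3     36  Tom    L3   57          60
drop duplicate level (keep=first):
   bonus name level  age  age_plus_3
2     49  Tom    L5   26          29
3     36  Tom    L3   57          60
The sum of column 'age_plus_3' is 89.

89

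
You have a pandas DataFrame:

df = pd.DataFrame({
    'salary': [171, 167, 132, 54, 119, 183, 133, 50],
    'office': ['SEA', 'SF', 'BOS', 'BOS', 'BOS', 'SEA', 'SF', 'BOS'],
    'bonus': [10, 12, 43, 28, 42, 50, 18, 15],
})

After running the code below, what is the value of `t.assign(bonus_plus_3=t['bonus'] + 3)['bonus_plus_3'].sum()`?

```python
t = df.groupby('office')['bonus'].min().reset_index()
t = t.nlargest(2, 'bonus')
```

group by office, min of bonus:
office
BOS    15
SEA    10
SF     12
Name: bonus, dtype: int64
reset_index():
  office  bonus
0    BOS     15
1    SEA     10
2     SF     12
take 2 rows with largest bonus:
  office  bonus
0    BOS     15
2     SF     12
add column bonus_plus_3 = t['bonus'] + 3:
  office  bonus  bonus_plus_3
0    BOS     15            18
2     SF     12            15

33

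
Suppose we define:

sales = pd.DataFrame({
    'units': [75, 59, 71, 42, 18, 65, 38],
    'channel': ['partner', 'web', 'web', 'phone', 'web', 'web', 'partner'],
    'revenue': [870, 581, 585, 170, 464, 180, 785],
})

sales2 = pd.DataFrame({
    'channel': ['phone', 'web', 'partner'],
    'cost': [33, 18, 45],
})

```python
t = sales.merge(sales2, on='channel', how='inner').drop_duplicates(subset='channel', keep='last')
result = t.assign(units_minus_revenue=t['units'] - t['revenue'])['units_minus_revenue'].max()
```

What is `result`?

merge on 'channel' (how='inner') → 7 rows:
   units  channel  revenue  cost
0     75  partner      870    45
1     59      web      581    18
2     71      web      585    18
3     42    phone      170    33
4     18      web      464    18
5     65      web      180    18
6     38  partner      785    45
drop duplicate channel (keep=last):
   units  channel  revenue  cost
3     42    phone      170    33
5     65      web      180    18
6     38  partner      785    45
add column units_minus_revenue = t['units'] - t['revenue']:
   units  channel  revenue  cost  units_minus_revenue
3     42    phone      170    33                 -128
5     65      web      180    18                 -115
6     38  partner      785    45                 -747
max of column 'units_minus_revenue' → -115

-115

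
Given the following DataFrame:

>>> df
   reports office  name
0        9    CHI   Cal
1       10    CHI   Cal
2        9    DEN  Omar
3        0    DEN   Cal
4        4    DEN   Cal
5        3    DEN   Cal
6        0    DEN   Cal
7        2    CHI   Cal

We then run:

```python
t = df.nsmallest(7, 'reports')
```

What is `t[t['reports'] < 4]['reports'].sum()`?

take 7 rows with smallest reports:
   reports office  name
3        0    DEN   Cal
6        0    DEN   Cal
7        2    CHI   Cal
5        3    DEN   Cal
4        4    DEN   Cal
0        9    CHI   Cal
2        9    DEN  Omar
filter rows where reports < 4:
   reports office name
3        0    DEN  Cal
6        0    DEN  Cal
7        2    CHI  Cal
5        3    DEN  Cal
Hence 5.

5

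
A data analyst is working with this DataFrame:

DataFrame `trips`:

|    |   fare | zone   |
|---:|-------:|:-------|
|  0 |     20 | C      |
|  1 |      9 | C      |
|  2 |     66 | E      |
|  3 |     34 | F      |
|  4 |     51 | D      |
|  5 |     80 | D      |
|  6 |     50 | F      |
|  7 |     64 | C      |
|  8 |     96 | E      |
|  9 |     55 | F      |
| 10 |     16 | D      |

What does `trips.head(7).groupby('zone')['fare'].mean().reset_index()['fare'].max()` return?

66.0

take first 7 rows:
   fare zone
0    20    C
1     9    C
2    66    E
3    34    F
4    51    D
5    80    D
6    50    F
group by zone, mean of fare:
zone
C    14.5
D    65.5
E    66.0
F    42.0
Name: fare, dtype: float64
reset_index():
  zone  fare
0    C  14.5
1    D  65.5
2    E  66.0
3    F  42.0
The max of column 'fare' is 66.0.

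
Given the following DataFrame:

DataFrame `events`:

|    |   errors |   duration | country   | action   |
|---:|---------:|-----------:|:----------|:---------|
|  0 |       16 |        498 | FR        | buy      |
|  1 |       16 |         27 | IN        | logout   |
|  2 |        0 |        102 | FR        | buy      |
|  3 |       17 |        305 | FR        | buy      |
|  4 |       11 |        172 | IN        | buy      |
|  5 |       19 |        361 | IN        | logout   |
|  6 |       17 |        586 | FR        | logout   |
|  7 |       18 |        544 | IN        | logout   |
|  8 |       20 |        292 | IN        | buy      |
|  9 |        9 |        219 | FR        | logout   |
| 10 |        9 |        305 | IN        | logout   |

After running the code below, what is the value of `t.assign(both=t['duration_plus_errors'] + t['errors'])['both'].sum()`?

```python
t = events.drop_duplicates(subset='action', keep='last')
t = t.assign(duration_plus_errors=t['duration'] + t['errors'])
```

655

drop duplicate action (keep=last):
    errors  duration country  action
8       20       292      IN     buy
10       9       305      IN  logout
add column duration_plus_errors = t['duration'] + t['errors']:
    errors  duration country  action  duration_plus_errors
8       20       292      IN     buy                   312
10       9       305      IN  logout                   314
add column both = t['duration_plus_errors'] + t['errors']:
    errors  duration country  action  duration_plus_errors  both
8       20       292      IN     buy                   312   332
10       9       305      IN  logout                   314   323
Hence 655.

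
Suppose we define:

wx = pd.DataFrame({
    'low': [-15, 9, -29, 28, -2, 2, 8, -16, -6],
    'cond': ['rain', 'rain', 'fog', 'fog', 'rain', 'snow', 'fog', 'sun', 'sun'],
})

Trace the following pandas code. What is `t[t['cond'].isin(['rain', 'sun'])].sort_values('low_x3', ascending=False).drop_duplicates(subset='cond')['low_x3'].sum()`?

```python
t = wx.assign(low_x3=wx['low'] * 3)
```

9

add column low_x3 = wx['low'] * 3:
   low  cond  low_x3
0  -15  rain     -45
1    9  rain      27
2  -29   fog     -87
3   28   fog      84
4   -2  rain      -6
5    2  snow       6
6    8   fog      24
7  -16   sun     -48
8   -6   sun     -18
filter rows where cond in ['rain', 'sun']:
   low  cond  low_x3
0  -15  rain     -45
1    9  rain      27
4   -2  rain      -6
7  -16   sun     -48
8   -6   sun     -18
sort by low_x3 descending:
   low  cond  low_x3
1    9  rain      27
4   -2  rain      -6
8   -6   sun     -18
0  -15  rain     -45
7  -16   sun     -48
drop duplicate cond (keep=first):
   low  cond  low_x3
1    9  rain      27
8   -6   sun     -18
The sum of column 'low_x3' is 9.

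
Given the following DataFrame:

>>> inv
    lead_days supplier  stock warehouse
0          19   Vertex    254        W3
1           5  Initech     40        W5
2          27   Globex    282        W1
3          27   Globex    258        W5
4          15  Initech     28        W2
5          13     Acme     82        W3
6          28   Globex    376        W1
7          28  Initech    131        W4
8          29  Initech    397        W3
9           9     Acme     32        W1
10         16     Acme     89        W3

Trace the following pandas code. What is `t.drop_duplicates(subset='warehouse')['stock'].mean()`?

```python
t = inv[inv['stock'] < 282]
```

filter rows where stock < 282:
    lead_days supplier  stock warehouse
0          19   Vertex    254        W3
1           5  Initech     40        W5
3          27   Globex    258        W5
4          15  Initech     28        W2
5          13     Acme     82        W3
7          28  Initech    131        W4
9           9     Acme     32        W1
10         16     Acme     89        W3
drop duplicate warehouse (keep=first):
   lead_days supplier  stock warehouse
0         19   Vertex    254        W3
1          5  Initech     40        W5
4         15  Initech     28        W2
7         28  Initech    131        W4
9          9     Acme     32        W1
Reading off the mean of column 'stock', we get 97.0.

97.0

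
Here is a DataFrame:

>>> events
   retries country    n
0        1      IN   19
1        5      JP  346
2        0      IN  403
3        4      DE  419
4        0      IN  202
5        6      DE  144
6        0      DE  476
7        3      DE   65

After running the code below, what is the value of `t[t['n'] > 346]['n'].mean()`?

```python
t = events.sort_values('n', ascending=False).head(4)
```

sort by n descending:
   retries country    n
6        0      DE  476
3        4      DE  419
2        0      IN  403
1        5      JP  346
4        0      IN  202
5        6      DE  144
7        3      DE   65
0        1      IN   19
take first 4 rows:
   retries country    n
6        0      DE  476
3        4      DE  419
2        0      IN  403
1        5      JP  346
filter rows where n > 346:
   retries country    n
6        0      DE  476
3        4      DE  419
2        0      IN  403
So mean() = 432.666666667.

432.666666667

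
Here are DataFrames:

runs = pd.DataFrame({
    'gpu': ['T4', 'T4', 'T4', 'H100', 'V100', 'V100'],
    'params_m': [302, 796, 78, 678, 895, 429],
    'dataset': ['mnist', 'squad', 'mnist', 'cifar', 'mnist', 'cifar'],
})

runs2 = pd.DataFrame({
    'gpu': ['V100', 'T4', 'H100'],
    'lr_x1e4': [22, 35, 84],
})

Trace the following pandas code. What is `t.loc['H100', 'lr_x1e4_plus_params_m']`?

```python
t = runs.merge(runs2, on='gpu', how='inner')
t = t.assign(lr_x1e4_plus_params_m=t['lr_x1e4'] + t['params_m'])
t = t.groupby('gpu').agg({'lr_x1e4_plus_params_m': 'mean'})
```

merge on 'gpu' (how='inner') → 6 rows:
    gpu  params_m dataset  lr_x1e4
0    T4       302   mnist       35
1    T4       796   squad       35
2    T4        78   mnist       35
3  H100       678   cifar       84
4  V100       895   mnist       22
5  V100       429   cifar       22
add column lr_x1e4_plus_params_m = t['lr_x1e4'] + t['params_m']:
    gpu  params_m dataset  lr_x1e4  lr_x1e4_plus_params_m
0    T4       302   mnist       35                    337
1    T4       796   squad       35                    831
2    T4        78   mnist       35                    113
3  H100       678   cifar       84                    762
4  V100       895   mnist       22                    917
5  V100       429   cifar       22                    451
group by gpu, mean of lr_x1e4_plus_params_m:
      lr_x1e4_plus_params_m
gpu                        
H100                  762.0
T4                    427.0
V100                  684.0

762.0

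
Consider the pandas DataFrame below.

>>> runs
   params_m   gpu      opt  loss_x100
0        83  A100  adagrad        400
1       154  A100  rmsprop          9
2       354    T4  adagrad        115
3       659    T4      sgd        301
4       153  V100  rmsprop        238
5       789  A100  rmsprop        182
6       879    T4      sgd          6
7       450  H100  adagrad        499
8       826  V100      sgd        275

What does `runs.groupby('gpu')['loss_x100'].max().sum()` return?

1475

group by gpu, max of loss_x100:
gpu
A100    400
H100    499
T4      301
V100    275
Name: loss_x100, dtype: int64
sum of the resulting series → 1475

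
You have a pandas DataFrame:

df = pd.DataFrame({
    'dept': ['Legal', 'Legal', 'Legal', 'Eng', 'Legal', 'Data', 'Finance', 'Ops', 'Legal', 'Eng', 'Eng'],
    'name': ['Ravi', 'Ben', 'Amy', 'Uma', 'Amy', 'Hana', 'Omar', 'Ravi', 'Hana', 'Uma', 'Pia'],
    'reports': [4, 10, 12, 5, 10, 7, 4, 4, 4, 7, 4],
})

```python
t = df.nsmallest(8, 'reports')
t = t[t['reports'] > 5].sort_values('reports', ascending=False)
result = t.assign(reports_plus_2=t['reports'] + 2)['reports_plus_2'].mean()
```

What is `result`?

9.0

take 8 rows with smallest reports:
       dept  name  reports
0     Legal  Ravi        4
6   Finance  Omar        4
7       Ops  Ravi        4
8     Legal  Hana        4
10      Eng   Pia        4
3       Eng   Uma        5
5      Data  Hana        7
9       Eng   Uma        7
filter rows where reports > 5:
   dept  name  reports
5  Data  Hana        7
9   Eng   Uma        7
sort by reports descending:
   dept  name  reports
5  Data  Hana        7
9   Eng   Uma        7
add column reports_plus_2 = t['reports'] + 2:
   dept  name  reports  reports_plus_2
5  Data  Hana        7               9
9   Eng   Uma        7               9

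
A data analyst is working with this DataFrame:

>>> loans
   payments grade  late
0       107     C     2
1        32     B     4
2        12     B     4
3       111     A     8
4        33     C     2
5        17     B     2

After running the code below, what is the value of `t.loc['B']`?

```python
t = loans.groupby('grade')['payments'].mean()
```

20.3333333333

group by grade, mean of payments:
grade
A    111.000000
B     20.333333
C     70.000000
Name: payments, dtype: float64
So loc['B'] = 20.3333333333.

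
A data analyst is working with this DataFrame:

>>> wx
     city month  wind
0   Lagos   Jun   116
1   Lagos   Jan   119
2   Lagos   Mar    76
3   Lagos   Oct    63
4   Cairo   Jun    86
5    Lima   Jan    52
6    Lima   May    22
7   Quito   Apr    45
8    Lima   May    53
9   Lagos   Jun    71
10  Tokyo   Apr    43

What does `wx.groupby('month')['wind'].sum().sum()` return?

group by month, sum of wind:
month
Apr     88
Jan    171
Jun    273
Mar     76
May     75
Oct     63
Name: wind, dtype: int64
Then the sum of the resulting series: 746

746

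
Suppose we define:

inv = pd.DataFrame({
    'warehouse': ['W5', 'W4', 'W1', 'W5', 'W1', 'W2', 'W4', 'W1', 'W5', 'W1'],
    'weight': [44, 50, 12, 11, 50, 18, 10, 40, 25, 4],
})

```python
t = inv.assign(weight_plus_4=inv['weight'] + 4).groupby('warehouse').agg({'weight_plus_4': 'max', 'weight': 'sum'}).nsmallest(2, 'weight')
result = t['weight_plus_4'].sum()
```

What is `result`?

add column weight_plus_4 = inv['weight'] + 4:
  warehouse  weight  weight_plus_4
0        W5      44             48
1        W4      50             54
2        W1      12             16
3        W5      11             15
4        W1      50             54
5        W2      18             22
6        W4      10             14
7        W1      40             44
8        W5      25             29
9        W1       4              8
group by warehouse: max(weight_plus_4), sum(weight):
           weight_plus_4  weight
warehouse                       
W1                    54     106
W2                    22      18
W4                    54      60
W5                    48      80
take 2 rows with smallest weight:
           weight_plus_4  weight
warehouse                       
W2                    22      18
W4                    54      60
The sum of column 'weight_plus_4' is 76.

76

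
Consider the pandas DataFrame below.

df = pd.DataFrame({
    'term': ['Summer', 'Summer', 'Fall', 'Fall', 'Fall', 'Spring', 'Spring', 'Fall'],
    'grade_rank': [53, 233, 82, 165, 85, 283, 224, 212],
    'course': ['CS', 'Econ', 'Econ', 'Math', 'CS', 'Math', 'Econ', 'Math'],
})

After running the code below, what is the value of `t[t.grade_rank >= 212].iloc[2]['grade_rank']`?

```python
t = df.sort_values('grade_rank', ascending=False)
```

sort by grade_rank descending:
     term  grade_rank course
5  Spring         283   Math
1  Summer         233   Econ
6  Spring         224   Econ
7    Fall         212   Math
3    Fall         165   Math
4    Fall          85     CS
2    Fall          82   Econ
0  Summer          53     CS
filter rows where grade_rank >= 212:
     term  grade_rank course
5  Spring         283   Math
1  Summer         233   Econ
6  Spring         224   Econ
7    Fall         212   Math
Taking the value at position 2, column 'grade_rank' gives 224.

224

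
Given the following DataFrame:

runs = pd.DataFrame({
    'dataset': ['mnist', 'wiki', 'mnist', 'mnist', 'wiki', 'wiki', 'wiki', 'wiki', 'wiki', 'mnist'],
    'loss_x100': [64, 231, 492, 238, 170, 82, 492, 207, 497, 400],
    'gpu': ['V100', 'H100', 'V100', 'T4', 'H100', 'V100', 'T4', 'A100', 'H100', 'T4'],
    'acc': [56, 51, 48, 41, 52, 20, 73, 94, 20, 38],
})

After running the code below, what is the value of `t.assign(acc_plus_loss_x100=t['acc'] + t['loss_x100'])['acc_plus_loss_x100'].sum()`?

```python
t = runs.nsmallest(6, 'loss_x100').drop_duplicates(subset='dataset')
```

222

take 6 rows with smallest loss_x100:
  dataset  loss_x100   gpu  acc
0   mnist         64  V100   56
5    wiki         82  V100   20
4    wiki        170  H100   52
7    wiki        207  A100   94
1    wiki        231  H100   51
3   mnist        238    T4   41
drop duplicate dataset (keep=first):
  dataset  loss_x100   gpu  acc
0   mnist         64  V100   56
5    wiki         82  V100   20
add column acc_plus_loss_x100 = t['acc'] + t['loss_x100']:
  dataset  loss_x100   gpu  acc  acc_plus_loss_x100
0   mnist         64  V100   56                 120
5    wiki         82  V100   20                 102
Finally, sum of column 'acc_plus_loss_x100' = 222.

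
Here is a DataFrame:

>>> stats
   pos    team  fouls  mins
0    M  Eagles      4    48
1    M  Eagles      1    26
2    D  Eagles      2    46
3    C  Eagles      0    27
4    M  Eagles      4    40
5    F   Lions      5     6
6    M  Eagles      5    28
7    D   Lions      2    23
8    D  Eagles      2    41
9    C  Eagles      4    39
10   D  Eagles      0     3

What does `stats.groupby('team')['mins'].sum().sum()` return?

327

group by team, sum of mins:
team
Eagles    298
Lions      29
Name: mins, dtype: int64
So sum() = 327.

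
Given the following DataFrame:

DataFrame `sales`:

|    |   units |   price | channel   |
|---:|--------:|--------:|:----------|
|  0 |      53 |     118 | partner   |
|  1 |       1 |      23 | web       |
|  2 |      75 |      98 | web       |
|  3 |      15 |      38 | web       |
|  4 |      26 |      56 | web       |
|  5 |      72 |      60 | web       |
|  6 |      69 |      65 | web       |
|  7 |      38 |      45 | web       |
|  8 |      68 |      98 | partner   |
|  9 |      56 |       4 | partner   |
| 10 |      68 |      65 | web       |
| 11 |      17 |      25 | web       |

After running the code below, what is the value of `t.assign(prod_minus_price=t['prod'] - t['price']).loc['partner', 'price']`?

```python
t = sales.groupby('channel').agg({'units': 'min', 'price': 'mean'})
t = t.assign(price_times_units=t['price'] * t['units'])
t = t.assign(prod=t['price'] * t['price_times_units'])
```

73.3333333333

group by channel: min(units), mean(price):
         units      price
channel                  
partner     53  73.333333
web          1  52.777778
add column price_times_units = t['price'] * t['units']:
         units      price  price_times_units
channel                                     
partner     53  73.333333        3886.666667
web          1  52.777778          52.777778
add column prod = t['price'] * t['price_times_units']:
         units      price  price_times_units           prod
channel                                                    
partner     53  73.333333        3886.666667  285022.222222
web          1  52.777778          52.777778    2785.493827
add column prod_minus_price = t['prod'] - t['price']:
         units      price  price_times_units           prod  prod_minus_price
channel                                                                      
partner     53  73.333333        3886.666667  285022.222222     284948.888889
web          1  52.777778          52.777778    2785.493827       2732.716049
Taking the value at row 'partner', column 'price' gives 73.3333333333.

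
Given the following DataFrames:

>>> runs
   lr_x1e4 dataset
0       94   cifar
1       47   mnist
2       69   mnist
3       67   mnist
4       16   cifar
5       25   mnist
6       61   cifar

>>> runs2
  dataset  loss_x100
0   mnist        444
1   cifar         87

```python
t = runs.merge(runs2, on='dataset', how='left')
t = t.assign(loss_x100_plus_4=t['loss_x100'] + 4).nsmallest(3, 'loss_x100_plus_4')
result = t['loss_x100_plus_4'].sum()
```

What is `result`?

273

merge on 'dataset' (how='left') → 7 rows:
   lr_x1e4 dataset  loss_x100
0       94   cifar         87
1       47   mnist        444
2       69   mnist        444
3       67   mnist        444
4       16   cifar         87
5       25   mnist        444
6       61   cifar         87
add column loss_x100_plus_4 = t['loss_x100'] + 4:
   lr_x1e4 dataset  loss_x100  loss_x100_plus_4
0       94   cifar         87                91
1       47   mnist        444               448
2       69   mnist        444               448
3       67   mnist        444               448
4       16   cifar         87                91
5       25   mnist        444               448
6       61   cifar         87                91
take 3 rows with smallest loss_x100_plus_4:
   lr_x1e4 dataset  loss_x100  loss_x100_plus_4
0       94   cifar         87                91
4       16   cifar         87                91
6       61   cifar         87                91
Finally, sum of column 'loss_x100_plus_4' = 273.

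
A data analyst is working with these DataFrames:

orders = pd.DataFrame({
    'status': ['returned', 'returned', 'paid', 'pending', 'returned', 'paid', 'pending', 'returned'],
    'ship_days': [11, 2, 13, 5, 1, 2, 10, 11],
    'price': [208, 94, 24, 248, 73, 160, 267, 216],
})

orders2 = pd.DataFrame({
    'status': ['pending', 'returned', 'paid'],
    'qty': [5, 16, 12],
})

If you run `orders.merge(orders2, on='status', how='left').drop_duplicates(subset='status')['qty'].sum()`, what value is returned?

merge on 'status' (how='left') → 8 rows:
     status  ship_days  price  qty
0  returned         11    208   16
1  returned          2     94   16
2      paid         13     24   12
3   pending          5    248    5
4  returned          1     73   16
5      paid          2    160   12
6   pending         10    267    5
7  returned         11    216   16
drop duplicate status (keep=first):
     status  ship_days  price  qty
0  returned         11    208   16
2      paid         13     24   12
3   pending          5    248    5
Hence 33.

33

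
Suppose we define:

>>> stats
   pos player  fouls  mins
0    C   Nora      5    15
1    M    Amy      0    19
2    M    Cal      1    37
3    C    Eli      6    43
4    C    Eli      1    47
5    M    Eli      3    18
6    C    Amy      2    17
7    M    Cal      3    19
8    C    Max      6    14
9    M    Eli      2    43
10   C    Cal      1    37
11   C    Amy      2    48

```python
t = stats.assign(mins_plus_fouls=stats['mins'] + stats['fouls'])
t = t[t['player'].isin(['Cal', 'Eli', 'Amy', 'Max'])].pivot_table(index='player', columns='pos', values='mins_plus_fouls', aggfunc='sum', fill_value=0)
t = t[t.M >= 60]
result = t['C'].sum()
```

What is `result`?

135

add column mins_plus_fouls = stats['mins'] + stats['fouls']:
   pos player  fouls  mins  mins_plus_fouls
0    C   Nora      5    15               20
1    M    Amy      0    19               19
2    M    Cal      1    37               38
3    C    Eli      6    43               49
4    C    Eli      1    47               48
5    M    Eli      3    18               21
6    C    Amy      2    17               19
7    M    Cal      3    19               22
8    C    Max      6    14               20
9    M    Eli      2    43               45
10   C    Cal      1    37               38
11   C    Amy      2    48               50
filter rows where player in ['Cal', 'Eli', 'Amy', 'Max']:
   pos player  fouls  mins  mins_plus_fouls
1    M    Amy      0    19               19
2    M    Cal      1    37               38
3    C    Eli      6    43               49
4    C    Eli      1    47               48
5    M    Eli      3    18               21
6    C    Amy      2    17               19
7    M    Cal      3    19               22
8    C    Max      6    14               20
9    M    Eli      2    43               45
10   C    Cal      1    37               38
11   C    Amy      2    48               50
pivot: rows=player, cols=pos, sum(mins_plus_fouls):
pos      C   M
player        
Amy     69  19
Cal     38  60
Eli     97  66
Max     20   0
filter rows where M >= 60:
pos      C   M
player        
Cal     38  60
Eli     97  66
Reading off the sum of column 'C', we get 135.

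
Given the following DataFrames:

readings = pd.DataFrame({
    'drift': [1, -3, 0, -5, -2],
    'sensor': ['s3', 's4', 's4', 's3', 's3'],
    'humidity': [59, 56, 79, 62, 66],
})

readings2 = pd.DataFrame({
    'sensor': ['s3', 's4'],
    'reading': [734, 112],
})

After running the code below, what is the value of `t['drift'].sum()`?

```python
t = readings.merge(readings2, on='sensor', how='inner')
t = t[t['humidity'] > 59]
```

merge on 'sensor' (how='inner') → 5 rows:
   drift sensor  humidity  reading
0      1     s3        59      734
1     -3     s4        56      112
2      0     s4        79      112
3     -5     s3        62      734
4     -2     s3        66      734
filter rows where humidity > 59:
   drift sensor  humidity  reading
2      0     s4        79      112
3     -5     s3        62      734
4     -2     s3        66      734

-7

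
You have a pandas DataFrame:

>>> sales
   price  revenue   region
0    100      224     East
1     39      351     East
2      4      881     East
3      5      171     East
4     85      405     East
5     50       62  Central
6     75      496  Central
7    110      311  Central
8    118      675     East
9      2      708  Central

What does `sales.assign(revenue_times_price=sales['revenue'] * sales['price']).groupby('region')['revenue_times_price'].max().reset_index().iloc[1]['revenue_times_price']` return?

79650

add column revenue_times_price = sales['revenue'] * sales['price']:
   price  revenue   region  revenue_times_price
0    100      224     East                22400
1     39      351     East                13689
2      4      881     East                 3524
3      5      171     East                  855
4     85      405     East                34425
5     50       62  Central                 3100
6     75      496  Central                37200
7    110      311  Central                34210
8    118      675     East                79650
9      2      708  Central                 1416
group by region, max of revenue_times_price:
region
Central    37200
East       79650
Name: revenue_times_price, dtype: int64
reset_index():
    region  revenue_times_price
0  Central                37200
1     East                79650
Then the value at position 1, column 'revenue_times_price': 79650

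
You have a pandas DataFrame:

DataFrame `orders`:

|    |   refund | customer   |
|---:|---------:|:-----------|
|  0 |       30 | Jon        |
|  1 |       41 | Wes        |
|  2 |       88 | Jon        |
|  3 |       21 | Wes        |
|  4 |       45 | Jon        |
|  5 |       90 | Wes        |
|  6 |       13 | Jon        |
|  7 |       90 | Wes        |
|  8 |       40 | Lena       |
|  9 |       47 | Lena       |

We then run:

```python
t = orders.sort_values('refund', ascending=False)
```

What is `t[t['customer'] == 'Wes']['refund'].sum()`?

242

sort by refund descending:
   refund customer
5      90      Wes
7      90      Wes
2      88      Jon
9      47     Lena
4      45      Jon
1      41      Wes
8      40     Lena
0      30      Jon
3      21      Wes
6      13      Jon
filter rows where customer == 'Wes':
   refund customer
5      90      Wes
7      90      Wes
1      41      Wes
3      21      Wes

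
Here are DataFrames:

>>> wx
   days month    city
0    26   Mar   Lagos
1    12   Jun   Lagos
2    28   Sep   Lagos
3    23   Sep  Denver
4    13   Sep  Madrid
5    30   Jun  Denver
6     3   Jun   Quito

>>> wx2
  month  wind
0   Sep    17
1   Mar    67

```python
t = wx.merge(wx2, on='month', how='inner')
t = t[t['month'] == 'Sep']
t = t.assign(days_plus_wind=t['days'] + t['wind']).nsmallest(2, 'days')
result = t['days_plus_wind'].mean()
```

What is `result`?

merge on 'month' (how='inner') → 4 rows:
   days month    city  wind
0    26   Mar   Lagos    67
1    28   Sep   Lagos    17
2    23   Sep  Denver    17
3    13   Sep  Madrid    17
filter rows where month == 'Sep':
   days month    city  wind
1    28   Sep   Lagos    17
2    23   Sep  Denver    17
3    13   Sep  Madrid    17
add column days_plus_wind = t['days'] + t['wind']:
   days month    city  wind  days_plus_wind
1    28   Sep   Lagos    17              45
2    23   Sep  Denver    17              40
3    13   Sep  Madrid    17              30
take 2 rows with smallest days:
   days month    city  wind  days_plus_wind
3    13   Sep  Madrid    17              30
2    23   Sep  Denver    17              40
Taking the mean of column 'days_plus_wind' gives 35.0.

35.0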